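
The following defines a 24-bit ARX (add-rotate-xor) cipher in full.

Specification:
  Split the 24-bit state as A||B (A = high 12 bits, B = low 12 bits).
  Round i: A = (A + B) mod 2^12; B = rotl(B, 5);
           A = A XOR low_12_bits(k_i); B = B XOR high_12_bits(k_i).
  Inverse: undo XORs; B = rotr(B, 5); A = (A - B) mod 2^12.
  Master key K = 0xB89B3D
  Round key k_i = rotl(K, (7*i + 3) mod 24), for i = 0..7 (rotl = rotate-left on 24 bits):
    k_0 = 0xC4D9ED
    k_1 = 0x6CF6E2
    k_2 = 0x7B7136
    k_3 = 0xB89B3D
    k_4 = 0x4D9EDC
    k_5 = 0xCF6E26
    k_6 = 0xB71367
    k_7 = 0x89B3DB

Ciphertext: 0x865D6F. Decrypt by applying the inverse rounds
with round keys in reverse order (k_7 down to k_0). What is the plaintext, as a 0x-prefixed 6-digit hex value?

s_0 = ciphertext = 0x865D6F
s_1 = InvRound(s_0, k_7) = 0x18FA2F
s_2 = InvRound(s_1, k_6) = 0x3DEF0A
s_3 = InvRound(s_2, k_5) = 0xFD9E1F
s_4 = InvRound(s_3, k_4) = 0xDAF356
s_5 = InvRound(s_4, k_3) = 0x6CCFC6
s_6 = InvRound(s_5, k_2) = 0xF378C3
s_7 = InvRound(s_6, k_1) = 0x365670
s_8 = InvRound(s_7, k_0) = 0xBB7ED1

0xBB7ED1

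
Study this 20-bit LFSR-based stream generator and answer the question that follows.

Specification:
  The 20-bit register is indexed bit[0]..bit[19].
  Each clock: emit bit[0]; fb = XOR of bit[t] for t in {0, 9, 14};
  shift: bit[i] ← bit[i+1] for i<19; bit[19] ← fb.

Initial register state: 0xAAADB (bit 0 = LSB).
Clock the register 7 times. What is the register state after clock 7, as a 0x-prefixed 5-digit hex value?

reg_0 = 0xAAADB
clock 1: out=1, reg = 0x5556D
clock 2: out=1, reg = 0x2AAB6
clock 3: out=0, reg = 0x9555B
clock 4: out=1, reg = 0x4AAAD
clock 5: out=1, reg = 0x25556
clock 6: out=0, reg = 0x92AAB
clock 7: out=1, reg = 0x49555

0x49555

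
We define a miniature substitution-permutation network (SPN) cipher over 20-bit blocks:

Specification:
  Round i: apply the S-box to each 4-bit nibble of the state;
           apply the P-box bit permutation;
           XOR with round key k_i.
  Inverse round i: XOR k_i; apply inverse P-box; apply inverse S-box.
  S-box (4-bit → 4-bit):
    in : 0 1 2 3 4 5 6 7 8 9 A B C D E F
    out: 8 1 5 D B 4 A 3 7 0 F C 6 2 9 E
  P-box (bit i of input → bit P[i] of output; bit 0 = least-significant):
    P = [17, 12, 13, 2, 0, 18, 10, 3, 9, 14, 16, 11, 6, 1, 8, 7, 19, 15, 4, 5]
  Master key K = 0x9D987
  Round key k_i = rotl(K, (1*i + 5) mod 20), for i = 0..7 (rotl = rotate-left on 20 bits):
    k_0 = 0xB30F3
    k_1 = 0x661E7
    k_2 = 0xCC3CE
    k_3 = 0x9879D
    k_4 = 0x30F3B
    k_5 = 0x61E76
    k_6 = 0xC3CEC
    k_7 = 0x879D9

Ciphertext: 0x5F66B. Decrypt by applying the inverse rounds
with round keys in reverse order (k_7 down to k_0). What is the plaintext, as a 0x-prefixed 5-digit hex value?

s_0 = ciphertext = 0x5F66B
s_1 = InvRound(s_0, k_7) = 0xAF3C9
s_2 = InvRound(s_1, k_6) = 0x6548E
s_3 = InvRound(s_2, k_5) = 0xBE409
s_4 = InvRound(s_3, k_4) = 0xAC495
s_5 = InvRound(s_4, k_3) = 0x95801
s_6 = InvRound(s_5, k_2) = 0xDA346
s_7 = InvRound(s_6, k_1) = 0x40811
s_8 = InvRound(s_7, k_0) = 0xE4BD8

0xE4BD8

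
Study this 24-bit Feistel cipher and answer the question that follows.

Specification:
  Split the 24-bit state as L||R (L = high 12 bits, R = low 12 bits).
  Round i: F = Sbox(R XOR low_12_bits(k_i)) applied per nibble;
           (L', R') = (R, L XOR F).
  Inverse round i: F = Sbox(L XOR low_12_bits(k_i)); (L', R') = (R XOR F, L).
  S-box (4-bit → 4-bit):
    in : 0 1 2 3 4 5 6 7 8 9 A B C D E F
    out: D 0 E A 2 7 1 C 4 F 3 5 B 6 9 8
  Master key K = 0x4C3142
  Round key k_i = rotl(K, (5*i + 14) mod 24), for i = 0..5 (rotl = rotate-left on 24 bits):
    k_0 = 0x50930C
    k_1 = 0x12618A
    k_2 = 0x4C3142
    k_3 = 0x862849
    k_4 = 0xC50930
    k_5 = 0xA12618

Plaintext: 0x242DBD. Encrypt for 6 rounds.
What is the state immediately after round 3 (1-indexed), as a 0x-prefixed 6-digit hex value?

0xE493C7

s_0 = plaintext = 0x242DBD
s_1 = Round(s_0, k_0) = 0xDBDB12
s_2 = Round(s_1, k_1) = 0xB12E49
s_3 = Round(s_2, k_2) = 0xE493C7
s_4 = Round(s_3, k_3) = 0x3C7B00
s_5 = Round(s_4, k_4) = 0xB00D6A
s_6 = Round(s_5, k_5) = 0xD6AECE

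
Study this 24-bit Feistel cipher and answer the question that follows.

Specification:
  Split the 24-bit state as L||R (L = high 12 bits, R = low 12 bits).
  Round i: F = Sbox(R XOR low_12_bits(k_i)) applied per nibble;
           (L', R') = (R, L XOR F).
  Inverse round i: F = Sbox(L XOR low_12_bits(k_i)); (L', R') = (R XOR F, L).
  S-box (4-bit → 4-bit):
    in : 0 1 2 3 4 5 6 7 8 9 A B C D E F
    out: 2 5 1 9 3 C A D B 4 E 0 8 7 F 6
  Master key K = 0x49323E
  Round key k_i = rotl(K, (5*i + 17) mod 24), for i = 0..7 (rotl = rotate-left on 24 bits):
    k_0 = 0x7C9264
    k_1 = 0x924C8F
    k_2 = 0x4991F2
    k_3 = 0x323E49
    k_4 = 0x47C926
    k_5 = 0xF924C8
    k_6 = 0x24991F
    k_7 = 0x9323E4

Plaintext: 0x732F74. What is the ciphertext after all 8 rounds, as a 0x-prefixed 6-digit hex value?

0x975EC3

s_0 = plaintext = 0x732F74
s_1 = Round(s_0, k_0) = 0xF74060
s_2 = Round(s_1, k_1) = 0x060782
s_3 = Round(s_2, k_2) = 0x782AB2
s_4 = Round(s_3, k_3) = 0xAB24E2
s_5 = Round(s_4, k_4) = 0x4E2D31
s_6 = Round(s_5, k_5) = 0xD31086
s_7 = Round(s_6, k_6) = 0x086975
s_8 = Round(s_7, k_7) = 0x975EC3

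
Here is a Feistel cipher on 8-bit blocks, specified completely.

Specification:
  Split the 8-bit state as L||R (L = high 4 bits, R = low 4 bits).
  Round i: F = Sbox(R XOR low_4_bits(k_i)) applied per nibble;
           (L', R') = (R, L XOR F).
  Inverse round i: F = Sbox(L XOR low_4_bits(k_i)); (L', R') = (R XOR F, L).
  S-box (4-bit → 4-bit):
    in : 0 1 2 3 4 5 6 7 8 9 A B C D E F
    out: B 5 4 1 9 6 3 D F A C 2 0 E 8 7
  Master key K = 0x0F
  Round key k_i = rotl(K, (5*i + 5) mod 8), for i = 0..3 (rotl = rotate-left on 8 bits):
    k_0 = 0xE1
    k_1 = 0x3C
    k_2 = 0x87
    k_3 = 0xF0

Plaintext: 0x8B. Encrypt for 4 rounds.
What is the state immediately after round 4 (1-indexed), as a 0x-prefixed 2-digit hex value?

0x52

s_0 = plaintext = 0x8B
s_1 = Round(s_0, k_0) = 0xB4
s_2 = Round(s_1, k_1) = 0x44
s_3 = Round(s_2, k_2) = 0x45
s_4 = Round(s_3, k_3) = 0x52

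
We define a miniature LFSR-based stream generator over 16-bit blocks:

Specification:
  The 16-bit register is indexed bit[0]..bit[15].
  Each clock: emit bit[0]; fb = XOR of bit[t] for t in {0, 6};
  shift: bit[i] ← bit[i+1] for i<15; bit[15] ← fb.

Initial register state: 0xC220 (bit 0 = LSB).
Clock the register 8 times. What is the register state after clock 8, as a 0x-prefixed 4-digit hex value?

0x28C2

reg_0 = 0xC220
clock 1: out=0, reg = 0x6110
clock 2: out=0, reg = 0x3088
clock 3: out=0, reg = 0x1844
clock 4: out=0, reg = 0x8C22
clock 5: out=0, reg = 0x4611
clock 6: out=1, reg = 0xA308
clock 7: out=0, reg = 0x5184
clock 8: out=0, reg = 0x28C2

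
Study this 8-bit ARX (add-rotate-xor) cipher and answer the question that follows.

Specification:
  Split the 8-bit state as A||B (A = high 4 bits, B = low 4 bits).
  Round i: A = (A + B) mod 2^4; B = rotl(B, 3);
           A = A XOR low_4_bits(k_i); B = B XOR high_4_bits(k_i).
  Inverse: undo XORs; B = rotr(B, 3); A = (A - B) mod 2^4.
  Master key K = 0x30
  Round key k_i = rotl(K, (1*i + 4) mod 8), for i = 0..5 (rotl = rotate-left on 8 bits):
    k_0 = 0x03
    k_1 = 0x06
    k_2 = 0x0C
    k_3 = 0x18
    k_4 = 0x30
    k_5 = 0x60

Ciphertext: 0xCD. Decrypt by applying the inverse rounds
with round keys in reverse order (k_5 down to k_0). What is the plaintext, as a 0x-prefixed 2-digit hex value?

s_0 = ciphertext = 0xCD
s_1 = InvRound(s_0, k_5) = 0x57
s_2 = InvRound(s_1, k_4) = 0xD8
s_3 = InvRound(s_2, k_3) = 0x23
s_4 = InvRound(s_3, k_2) = 0x86
s_5 = InvRound(s_4, k_1) = 0x2C
s_6 = InvRound(s_5, k_0) = 0x89

0x89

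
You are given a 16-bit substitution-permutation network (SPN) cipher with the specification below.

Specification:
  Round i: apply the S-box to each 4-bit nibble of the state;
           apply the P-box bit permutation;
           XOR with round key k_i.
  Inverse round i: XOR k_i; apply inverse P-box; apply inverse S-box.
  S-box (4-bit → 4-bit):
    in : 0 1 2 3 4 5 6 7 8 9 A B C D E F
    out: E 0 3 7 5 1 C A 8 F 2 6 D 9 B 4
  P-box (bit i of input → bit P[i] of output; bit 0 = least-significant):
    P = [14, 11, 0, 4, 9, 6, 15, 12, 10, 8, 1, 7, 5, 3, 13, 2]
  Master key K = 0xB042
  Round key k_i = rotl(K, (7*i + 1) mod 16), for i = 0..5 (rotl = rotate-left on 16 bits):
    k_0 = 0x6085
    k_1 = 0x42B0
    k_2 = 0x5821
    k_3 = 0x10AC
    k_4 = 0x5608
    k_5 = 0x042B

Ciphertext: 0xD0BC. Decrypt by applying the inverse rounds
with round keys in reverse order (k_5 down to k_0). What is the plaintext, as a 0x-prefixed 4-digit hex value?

s_0 = ciphertext = 0xD0BC
s_1 = InvRound(s_0, k_5) = 0x8C6C
s_2 = InvRound(s_1, k_4) = 0xD192
s_3 = InvRound(s_2, k_3) = 0xEBFD
s_4 = InvRound(s_3, k_2) = 0x0798
s_5 = InvRound(s_4, k_1) = 0x2215
s_6 = InvRound(s_5, k_0) = 0x185D

0x185D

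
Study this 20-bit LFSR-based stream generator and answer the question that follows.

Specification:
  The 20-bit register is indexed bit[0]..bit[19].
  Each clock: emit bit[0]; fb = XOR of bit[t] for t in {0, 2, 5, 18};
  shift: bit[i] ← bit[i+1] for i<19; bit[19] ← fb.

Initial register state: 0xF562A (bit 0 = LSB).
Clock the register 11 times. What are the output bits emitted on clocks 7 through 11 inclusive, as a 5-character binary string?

00011

reg_0 = 0xF562A
clock 1: out=0, reg = 0x7AB15
clock 2: out=1, reg = 0xBD58A
clock 3: out=0, reg = 0x5EAC5
clock 4: out=1, reg = 0xAF562
clock 5: out=0, reg = 0xD7AB1
clock 6: out=1, reg = 0xEBD58
clock 7: out=0, reg = 0xF5EAC
clock 8: out=0, reg = 0xFAF56
clock 9: out=0, reg = 0x7D7AB
clock 10: out=1, reg = 0xBEBD5
clock 11: out=1, reg = 0x5F5EA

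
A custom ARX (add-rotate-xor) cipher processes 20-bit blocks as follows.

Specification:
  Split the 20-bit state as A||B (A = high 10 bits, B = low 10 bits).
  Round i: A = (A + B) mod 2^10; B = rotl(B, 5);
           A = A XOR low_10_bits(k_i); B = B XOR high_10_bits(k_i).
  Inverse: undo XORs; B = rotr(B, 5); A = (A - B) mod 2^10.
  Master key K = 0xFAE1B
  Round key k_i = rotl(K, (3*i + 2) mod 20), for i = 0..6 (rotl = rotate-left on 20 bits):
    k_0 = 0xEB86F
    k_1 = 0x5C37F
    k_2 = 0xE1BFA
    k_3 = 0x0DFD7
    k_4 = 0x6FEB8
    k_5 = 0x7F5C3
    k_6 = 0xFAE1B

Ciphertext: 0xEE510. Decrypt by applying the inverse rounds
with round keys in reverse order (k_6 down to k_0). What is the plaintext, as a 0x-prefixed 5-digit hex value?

s_0 = ciphertext = 0xEE510
s_1 = InvRound(s_0, k_6) = 0x8AF77
s_2 = InvRound(s_1, k_5) = 0xA5154
s_3 = InvRound(s_2, k_4) = 0xB1567
s_4 = InvRound(s_3, k_3) = 0xC220A
s_5 = InvRound(s_4, k_2) = 0xD998C
s_6 = InvRound(s_5, k_1) = 0x24B87
s_7 = InvRound(s_6, k_0) = 0xF7121

0xF7121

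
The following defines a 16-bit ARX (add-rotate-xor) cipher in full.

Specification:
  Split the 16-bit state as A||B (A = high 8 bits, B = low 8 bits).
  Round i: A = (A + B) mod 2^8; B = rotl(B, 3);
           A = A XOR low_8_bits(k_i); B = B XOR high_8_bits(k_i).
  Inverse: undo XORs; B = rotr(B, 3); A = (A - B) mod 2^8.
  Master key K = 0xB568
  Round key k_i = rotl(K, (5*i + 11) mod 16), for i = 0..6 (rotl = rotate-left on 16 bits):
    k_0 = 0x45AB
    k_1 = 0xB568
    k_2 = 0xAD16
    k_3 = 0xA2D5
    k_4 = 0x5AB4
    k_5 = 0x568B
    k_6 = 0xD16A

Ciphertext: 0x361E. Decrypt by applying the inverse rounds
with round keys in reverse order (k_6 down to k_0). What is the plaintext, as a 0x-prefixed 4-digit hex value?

s_0 = ciphertext = 0x361E
s_1 = InvRound(s_0, k_6) = 0x63F9
s_2 = InvRound(s_1, k_5) = 0xF3F5
s_3 = InvRound(s_2, k_4) = 0x52F5
s_4 = InvRound(s_3, k_3) = 0x9DEA
s_5 = InvRound(s_4, k_2) = 0xA3E8
s_6 = InvRound(s_5, k_1) = 0x20AB
s_7 = InvRound(s_6, k_0) = 0xAEDD

0xAEDD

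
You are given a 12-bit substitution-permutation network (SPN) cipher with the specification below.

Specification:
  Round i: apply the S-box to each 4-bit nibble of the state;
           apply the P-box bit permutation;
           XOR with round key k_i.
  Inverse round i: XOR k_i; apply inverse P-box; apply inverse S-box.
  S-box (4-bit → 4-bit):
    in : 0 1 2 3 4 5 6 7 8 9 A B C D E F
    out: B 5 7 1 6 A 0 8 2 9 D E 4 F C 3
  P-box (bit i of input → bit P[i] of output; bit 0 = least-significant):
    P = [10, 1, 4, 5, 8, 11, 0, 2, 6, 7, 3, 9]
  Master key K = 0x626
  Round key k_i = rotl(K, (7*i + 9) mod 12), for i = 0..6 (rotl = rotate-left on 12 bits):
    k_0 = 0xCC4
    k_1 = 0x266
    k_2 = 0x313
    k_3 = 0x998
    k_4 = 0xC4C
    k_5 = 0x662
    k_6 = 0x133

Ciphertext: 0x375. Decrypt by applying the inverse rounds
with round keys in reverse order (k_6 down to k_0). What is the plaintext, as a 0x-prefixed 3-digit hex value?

0x4B0

s_0 = ciphertext = 0x375
s_1 = InvRound(s_0, k_6) = 0x978
s_2 = InvRound(s_1, k_5) = 0xEF2
s_3 = InvRound(s_2, k_4) = 0xB7B
s_4 = InvRound(s_3, k_3) = 0x0C5
s_5 = InvRound(s_4, k_2) = 0x094
s_6 = InvRound(s_5, k_1) = 0x06B
s_7 = InvRound(s_6, k_0) = 0x4B0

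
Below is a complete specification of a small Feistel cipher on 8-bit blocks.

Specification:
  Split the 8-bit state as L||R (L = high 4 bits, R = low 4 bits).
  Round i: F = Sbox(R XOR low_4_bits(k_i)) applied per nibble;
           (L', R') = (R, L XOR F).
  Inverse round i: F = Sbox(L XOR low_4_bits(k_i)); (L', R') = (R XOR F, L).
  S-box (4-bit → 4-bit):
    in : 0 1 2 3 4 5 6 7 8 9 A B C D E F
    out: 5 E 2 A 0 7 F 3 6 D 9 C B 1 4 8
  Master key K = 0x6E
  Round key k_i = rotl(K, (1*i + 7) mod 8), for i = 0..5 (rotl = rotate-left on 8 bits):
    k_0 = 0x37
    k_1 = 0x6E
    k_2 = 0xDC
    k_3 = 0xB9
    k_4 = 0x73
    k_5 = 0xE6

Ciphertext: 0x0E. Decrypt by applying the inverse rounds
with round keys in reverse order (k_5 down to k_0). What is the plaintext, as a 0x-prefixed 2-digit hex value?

0xAF

s_0 = ciphertext = 0x0E
s_1 = InvRound(s_0, k_5) = 0x10
s_2 = InvRound(s_1, k_4) = 0x21
s_3 = InvRound(s_2, k_3) = 0xD2
s_4 = InvRound(s_3, k_2) = 0xCD
s_5 = InvRound(s_4, k_1) = 0xFC
s_6 = InvRound(s_5, k_0) = 0xAF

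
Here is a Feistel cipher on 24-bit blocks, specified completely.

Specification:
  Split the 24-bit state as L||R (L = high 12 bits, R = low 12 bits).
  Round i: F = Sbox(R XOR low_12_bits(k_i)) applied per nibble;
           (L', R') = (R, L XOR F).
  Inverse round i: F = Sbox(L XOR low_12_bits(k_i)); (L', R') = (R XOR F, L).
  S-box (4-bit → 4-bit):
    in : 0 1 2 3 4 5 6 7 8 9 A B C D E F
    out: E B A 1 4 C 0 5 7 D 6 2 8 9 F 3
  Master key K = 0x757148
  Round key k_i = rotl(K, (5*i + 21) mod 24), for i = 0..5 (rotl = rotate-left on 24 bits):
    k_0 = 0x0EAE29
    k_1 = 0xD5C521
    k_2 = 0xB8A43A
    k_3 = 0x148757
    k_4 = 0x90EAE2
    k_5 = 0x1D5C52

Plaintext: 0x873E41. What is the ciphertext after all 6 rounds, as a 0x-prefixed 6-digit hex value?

s_0 = plaintext = 0x873E41
s_1 = Round(s_0, k_0) = 0xE41674
s_2 = Round(s_1, k_1) = 0x674F8D
s_3 = Round(s_2, k_2) = 0xF8D451
s_4 = Round(s_3, k_3) = 0x451E6D
s_5 = Round(s_4, k_4) = 0xE6D022
s_6 = Round(s_5, k_5) = 0x022633

0x022633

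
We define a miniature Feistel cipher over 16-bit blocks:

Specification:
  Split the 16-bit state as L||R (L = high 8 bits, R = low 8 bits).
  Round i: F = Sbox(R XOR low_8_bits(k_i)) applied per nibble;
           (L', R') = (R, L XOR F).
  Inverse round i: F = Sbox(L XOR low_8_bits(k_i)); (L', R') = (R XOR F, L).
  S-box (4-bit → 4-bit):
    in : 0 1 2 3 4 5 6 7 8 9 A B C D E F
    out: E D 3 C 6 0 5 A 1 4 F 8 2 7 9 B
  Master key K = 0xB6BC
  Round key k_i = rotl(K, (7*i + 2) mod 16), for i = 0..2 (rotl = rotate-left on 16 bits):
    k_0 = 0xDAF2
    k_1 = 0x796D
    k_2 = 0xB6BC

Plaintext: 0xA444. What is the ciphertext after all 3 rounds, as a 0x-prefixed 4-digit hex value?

0x266E

s_0 = plaintext = 0xA444
s_1 = Round(s_0, k_0) = 0x4421
s_2 = Round(s_1, k_1) = 0x2126
s_3 = Round(s_2, k_2) = 0x266E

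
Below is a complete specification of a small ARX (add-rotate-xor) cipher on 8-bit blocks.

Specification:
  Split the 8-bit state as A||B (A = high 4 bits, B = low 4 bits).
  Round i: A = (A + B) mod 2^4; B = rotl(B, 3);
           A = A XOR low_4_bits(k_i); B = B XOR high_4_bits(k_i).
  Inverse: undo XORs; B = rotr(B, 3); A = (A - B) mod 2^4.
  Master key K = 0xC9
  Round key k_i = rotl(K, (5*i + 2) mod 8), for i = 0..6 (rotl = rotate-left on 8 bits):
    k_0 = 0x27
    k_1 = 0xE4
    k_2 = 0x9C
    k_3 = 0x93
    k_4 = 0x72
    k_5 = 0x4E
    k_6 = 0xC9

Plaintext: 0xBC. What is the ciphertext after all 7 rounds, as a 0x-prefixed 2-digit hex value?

0x9F

s_0 = plaintext = 0xBC
s_1 = Round(s_0, k_0) = 0x04
s_2 = Round(s_1, k_1) = 0x0C
s_3 = Round(s_2, k_2) = 0x0F
s_4 = Round(s_3, k_3) = 0xC6
s_5 = Round(s_4, k_4) = 0x04
s_6 = Round(s_5, k_5) = 0xA6
s_7 = Round(s_6, k_6) = 0x9F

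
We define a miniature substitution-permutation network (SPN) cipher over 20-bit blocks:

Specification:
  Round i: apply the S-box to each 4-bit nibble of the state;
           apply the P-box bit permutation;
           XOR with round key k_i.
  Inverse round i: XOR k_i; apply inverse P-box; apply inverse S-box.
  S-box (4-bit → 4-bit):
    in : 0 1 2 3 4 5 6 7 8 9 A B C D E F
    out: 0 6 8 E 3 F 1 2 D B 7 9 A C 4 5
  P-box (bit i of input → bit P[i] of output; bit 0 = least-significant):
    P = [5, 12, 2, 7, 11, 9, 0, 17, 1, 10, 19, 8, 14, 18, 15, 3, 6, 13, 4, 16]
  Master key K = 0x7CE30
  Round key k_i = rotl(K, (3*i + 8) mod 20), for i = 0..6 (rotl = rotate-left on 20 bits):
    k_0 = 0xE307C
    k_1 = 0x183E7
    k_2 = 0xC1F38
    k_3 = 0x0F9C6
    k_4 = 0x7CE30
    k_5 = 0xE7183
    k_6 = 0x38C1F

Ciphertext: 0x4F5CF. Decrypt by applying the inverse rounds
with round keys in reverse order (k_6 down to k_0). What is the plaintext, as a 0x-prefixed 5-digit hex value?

s_0 = ciphertext = 0x4F5CF
s_1 = InvRound(s_0, k_6) = 0x542BC
s_2 = InvRound(s_1, k_5) = 0x3283A
s_3 = InvRound(s_2, k_4) = 0x75470
s_4 = InvRound(s_3, k_3) = 0x319B8
s_5 = InvRound(s_4, k_2) = 0x271C2
s_6 = InvRound(s_5, k_1) = 0xCF03A
s_7 = InvRound(s_6, k_0) = 0x6F62E

0x6F62E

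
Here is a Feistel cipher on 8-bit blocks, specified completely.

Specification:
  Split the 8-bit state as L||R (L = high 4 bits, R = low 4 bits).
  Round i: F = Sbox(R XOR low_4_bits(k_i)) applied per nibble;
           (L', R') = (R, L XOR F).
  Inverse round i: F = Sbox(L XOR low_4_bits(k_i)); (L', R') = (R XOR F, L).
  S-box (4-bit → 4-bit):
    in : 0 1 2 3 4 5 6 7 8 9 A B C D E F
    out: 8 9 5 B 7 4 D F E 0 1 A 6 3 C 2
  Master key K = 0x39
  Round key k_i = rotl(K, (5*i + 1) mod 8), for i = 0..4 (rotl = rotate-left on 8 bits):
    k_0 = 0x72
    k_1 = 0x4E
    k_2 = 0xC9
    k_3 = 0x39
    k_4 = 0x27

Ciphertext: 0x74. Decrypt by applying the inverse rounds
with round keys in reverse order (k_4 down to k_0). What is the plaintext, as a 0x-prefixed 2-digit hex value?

s_0 = ciphertext = 0x74
s_1 = InvRound(s_0, k_4) = 0xC7
s_2 = InvRound(s_1, k_3) = 0x3C
s_3 = InvRound(s_2, k_2) = 0xD3
s_4 = InvRound(s_3, k_1) = 0x8D
s_5 = InvRound(s_4, k_0) = 0xC8

0xC8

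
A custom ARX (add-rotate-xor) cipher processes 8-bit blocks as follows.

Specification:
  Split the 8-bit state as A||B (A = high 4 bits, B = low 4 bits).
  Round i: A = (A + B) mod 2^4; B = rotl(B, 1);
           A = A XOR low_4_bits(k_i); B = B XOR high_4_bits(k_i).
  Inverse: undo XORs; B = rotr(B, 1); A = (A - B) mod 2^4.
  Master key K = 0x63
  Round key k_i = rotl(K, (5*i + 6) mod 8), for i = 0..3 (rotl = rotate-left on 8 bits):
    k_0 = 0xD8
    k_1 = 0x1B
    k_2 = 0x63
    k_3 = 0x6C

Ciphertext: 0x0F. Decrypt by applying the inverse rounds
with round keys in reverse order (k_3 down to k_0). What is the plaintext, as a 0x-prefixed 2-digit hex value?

s_0 = ciphertext = 0x0F
s_1 = InvRound(s_0, k_3) = 0x0C
s_2 = InvRound(s_1, k_2) = 0xE5
s_3 = InvRound(s_2, k_1) = 0x32
s_4 = InvRound(s_3, k_0) = 0xCF

0xCF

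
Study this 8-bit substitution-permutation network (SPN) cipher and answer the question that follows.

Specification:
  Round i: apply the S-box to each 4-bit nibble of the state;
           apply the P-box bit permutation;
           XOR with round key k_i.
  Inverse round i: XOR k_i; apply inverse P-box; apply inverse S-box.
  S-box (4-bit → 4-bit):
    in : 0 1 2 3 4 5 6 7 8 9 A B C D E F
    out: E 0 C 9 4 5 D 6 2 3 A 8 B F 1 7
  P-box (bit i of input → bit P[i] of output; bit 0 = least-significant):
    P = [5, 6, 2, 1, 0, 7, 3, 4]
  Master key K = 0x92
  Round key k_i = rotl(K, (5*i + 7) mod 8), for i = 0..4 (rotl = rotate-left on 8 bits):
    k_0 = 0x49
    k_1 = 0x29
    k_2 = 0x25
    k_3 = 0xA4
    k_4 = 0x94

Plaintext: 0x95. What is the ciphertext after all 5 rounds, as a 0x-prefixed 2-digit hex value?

0x6D

s_0 = plaintext = 0x95
s_1 = Round(s_0, k_0) = 0xEC
s_2 = Round(s_1, k_1) = 0x4A
s_3 = Round(s_2, k_2) = 0x6F
s_4 = Round(s_3, k_3) = 0xD9
s_5 = Round(s_4, k_4) = 0x6D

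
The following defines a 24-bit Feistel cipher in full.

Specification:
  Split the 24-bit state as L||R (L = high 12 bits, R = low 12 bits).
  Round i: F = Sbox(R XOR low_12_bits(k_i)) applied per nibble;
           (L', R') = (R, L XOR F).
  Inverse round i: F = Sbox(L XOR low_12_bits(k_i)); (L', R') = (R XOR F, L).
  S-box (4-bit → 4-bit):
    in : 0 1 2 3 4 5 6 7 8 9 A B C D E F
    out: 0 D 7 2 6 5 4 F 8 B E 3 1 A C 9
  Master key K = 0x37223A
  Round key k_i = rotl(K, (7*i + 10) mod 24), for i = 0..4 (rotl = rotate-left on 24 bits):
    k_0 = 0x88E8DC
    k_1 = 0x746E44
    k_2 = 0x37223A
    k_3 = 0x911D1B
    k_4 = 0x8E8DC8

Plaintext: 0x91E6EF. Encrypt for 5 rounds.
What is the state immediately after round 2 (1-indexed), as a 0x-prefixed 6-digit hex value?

s_0 = plaintext = 0x91E6EF
s_1 = Round(s_0, k_0) = 0x6EF53C
s_2 = Round(s_1, k_1) = 0x53C517
s_3 = Round(s_2, k_2) = 0x517A46
s_4 = Round(s_3, k_3) = 0xA46A4D
s_5 = Round(s_4, k_4) = 0xA4D5C3

0x53C517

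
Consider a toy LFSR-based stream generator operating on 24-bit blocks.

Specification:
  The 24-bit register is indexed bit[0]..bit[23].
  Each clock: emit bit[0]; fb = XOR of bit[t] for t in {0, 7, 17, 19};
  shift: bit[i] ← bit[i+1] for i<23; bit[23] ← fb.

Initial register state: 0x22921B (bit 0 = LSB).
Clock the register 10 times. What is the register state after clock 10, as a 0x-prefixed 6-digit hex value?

0xDA88A4

reg_0 = 0x22921B
clock 1: out=1, reg = 0x11490D
clock 2: out=1, reg = 0x88A486
clock 3: out=0, reg = 0x445243
clock 4: out=1, reg = 0xA22921
clock 5: out=1, reg = 0x511490
clock 6: out=0, reg = 0xA88A48
clock 7: out=0, reg = 0xD44524
clock 8: out=0, reg = 0x6A2292
clock 9: out=0, reg = 0xB51149
clock 10: out=1, reg = 0xDA88A4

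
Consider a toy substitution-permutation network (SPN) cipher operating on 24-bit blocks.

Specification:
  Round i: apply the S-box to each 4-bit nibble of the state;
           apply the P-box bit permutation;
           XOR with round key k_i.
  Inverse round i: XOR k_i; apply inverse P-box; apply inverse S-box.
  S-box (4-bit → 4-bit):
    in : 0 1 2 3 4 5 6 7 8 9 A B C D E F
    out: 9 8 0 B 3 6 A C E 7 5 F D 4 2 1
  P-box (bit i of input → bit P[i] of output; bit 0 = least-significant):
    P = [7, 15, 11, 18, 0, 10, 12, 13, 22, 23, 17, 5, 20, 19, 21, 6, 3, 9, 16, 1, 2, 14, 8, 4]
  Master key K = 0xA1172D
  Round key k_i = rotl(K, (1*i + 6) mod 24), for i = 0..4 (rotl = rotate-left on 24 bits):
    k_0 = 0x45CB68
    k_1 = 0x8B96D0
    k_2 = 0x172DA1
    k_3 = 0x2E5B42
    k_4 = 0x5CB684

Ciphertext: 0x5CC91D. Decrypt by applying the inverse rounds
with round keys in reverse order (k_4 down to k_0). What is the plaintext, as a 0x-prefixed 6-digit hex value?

s_0 = ciphertext = 0x5CC91D
s_1 = InvRound(s_0, k_4) = 0x8422BA
s_2 = InvRound(s_1, k_3) = 0x8F887A
s_3 = InvRound(s_2, k_2) = 0x703E34
s_4 = InvRound(s_3, k_1) = 0xFDBB19
s_5 = InvRound(s_4, k_0) = 0x62B6C2

0x62B6C2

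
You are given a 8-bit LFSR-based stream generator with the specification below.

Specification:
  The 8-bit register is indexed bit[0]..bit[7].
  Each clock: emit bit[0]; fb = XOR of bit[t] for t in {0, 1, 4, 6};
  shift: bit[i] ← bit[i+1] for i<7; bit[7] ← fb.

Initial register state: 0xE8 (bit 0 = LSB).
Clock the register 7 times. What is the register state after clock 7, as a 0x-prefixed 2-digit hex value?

reg_0 = 0xE8
clock 1: out=0, reg = 0xF4
clock 2: out=0, reg = 0x7A
clock 3: out=0, reg = 0xBD
clock 4: out=1, reg = 0x5E
clock 5: out=0, reg = 0xAF
clock 6: out=1, reg = 0x57
clock 7: out=1, reg = 0x2B

0x2B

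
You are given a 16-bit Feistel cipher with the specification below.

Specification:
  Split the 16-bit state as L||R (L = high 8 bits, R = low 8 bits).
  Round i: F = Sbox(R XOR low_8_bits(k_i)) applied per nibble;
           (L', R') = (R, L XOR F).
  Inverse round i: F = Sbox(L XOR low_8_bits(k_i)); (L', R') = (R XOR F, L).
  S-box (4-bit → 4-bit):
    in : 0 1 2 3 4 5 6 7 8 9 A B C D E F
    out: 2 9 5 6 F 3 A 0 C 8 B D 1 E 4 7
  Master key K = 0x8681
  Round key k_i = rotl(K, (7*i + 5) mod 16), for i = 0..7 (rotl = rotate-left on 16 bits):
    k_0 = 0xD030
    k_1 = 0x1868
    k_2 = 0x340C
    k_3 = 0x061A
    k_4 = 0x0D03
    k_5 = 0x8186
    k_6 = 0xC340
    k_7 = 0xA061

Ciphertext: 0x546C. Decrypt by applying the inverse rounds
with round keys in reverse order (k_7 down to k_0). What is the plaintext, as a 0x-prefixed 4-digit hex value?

s_0 = ciphertext = 0x546C
s_1 = InvRound(s_0, k_7) = 0x0F54
s_2 = InvRound(s_1, k_6) = 0xA30F
s_3 = InvRound(s_2, k_5) = 0x5CA3
s_4 = InvRound(s_3, k_4) = 0x945C
s_5 = InvRound(s_4, k_3) = 0x9894
s_6 = InvRound(s_5, k_2) = 0x1B98
s_7 = InvRound(s_6, k_1) = 0x9E1B
s_8 = InvRound(s_7, k_0) = 0xAF9E

0xAF9E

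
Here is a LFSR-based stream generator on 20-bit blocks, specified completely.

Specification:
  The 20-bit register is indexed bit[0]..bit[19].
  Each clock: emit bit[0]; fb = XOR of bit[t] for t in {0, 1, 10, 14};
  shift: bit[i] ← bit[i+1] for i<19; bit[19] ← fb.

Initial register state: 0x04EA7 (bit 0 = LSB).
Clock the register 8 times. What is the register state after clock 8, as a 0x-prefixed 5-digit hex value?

0x6604E

reg_0 = 0x04EA7
clock 1: out=1, reg = 0x02753
clock 2: out=1, reg = 0x813A9
clock 3: out=1, reg = 0xC09D4
clock 4: out=0, reg = 0x604EA
clock 5: out=0, reg = 0x30275
clock 6: out=1, reg = 0x9813A
clock 7: out=0, reg = 0xCC09D
clock 8: out=1, reg = 0x6604E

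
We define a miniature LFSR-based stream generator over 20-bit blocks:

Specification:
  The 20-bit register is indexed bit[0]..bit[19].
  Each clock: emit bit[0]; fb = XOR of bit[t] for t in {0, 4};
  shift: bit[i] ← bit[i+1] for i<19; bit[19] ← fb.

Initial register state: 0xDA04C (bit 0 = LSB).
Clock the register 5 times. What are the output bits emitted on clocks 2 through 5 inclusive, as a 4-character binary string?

0110

reg_0 = 0xDA04C
clock 1: out=0, reg = 0x6D026
clock 2: out=0, reg = 0x36813
clock 3: out=1, reg = 0x1B409
clock 4: out=1, reg = 0x8DA04
clock 5: out=0, reg = 0x46D02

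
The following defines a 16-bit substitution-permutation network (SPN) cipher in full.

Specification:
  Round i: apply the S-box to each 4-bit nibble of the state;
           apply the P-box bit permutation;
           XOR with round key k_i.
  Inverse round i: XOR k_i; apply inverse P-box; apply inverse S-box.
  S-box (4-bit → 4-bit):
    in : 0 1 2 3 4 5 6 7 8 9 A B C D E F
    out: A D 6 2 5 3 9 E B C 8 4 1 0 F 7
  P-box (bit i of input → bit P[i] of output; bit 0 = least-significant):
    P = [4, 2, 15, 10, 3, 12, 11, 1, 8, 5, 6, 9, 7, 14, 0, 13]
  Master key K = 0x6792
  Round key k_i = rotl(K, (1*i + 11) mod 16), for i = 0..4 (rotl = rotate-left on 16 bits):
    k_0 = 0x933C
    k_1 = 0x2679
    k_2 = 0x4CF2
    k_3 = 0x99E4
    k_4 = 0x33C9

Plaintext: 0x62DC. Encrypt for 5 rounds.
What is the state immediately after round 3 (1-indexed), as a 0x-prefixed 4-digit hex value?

s_0 = plaintext = 0x62DC
s_1 = Round(s_0, k_0) = 0xB3CC
s_2 = Round(s_1, k_1) = 0x2640
s_3 = Round(s_2, k_2) = 0x03FF
s_4 = Round(s_3, k_3) = 0x61D8
s_5 = Round(s_4, k_4) = 0x141D

0x03FF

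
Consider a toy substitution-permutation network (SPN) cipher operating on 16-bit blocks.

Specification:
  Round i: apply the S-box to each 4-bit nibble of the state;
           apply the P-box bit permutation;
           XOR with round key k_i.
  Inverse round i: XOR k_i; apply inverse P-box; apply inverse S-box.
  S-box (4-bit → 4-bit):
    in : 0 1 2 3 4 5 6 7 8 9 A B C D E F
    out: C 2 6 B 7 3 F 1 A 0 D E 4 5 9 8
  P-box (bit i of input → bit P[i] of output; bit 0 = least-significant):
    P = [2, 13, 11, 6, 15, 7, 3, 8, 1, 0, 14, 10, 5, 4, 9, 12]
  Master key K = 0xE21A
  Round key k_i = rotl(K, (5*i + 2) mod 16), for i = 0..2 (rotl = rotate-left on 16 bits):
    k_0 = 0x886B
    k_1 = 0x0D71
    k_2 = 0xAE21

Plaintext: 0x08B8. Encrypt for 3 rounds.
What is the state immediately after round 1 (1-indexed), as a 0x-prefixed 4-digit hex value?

0xBFA2

s_0 = plaintext = 0x08B8
s_1 = Round(s_0, k_0) = 0xBFA2
s_2 = Round(s_1, k_1) = 0xB269
s_3 = Round(s_2, k_2) = 0x7DB8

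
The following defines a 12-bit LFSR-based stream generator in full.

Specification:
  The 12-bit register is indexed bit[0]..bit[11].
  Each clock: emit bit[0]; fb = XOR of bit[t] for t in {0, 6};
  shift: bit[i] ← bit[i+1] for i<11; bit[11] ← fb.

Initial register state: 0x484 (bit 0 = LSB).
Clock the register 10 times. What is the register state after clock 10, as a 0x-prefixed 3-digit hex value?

0x459

reg_0 = 0x484
clock 1: out=0, reg = 0x242
clock 2: out=0, reg = 0x921
clock 3: out=1, reg = 0xC90
clock 4: out=0, reg = 0x648
clock 5: out=0, reg = 0xB24
clock 6: out=0, reg = 0x592
clock 7: out=0, reg = 0x2C9
clock 8: out=1, reg = 0x164
clock 9: out=0, reg = 0x8B2
clock 10: out=0, reg = 0x459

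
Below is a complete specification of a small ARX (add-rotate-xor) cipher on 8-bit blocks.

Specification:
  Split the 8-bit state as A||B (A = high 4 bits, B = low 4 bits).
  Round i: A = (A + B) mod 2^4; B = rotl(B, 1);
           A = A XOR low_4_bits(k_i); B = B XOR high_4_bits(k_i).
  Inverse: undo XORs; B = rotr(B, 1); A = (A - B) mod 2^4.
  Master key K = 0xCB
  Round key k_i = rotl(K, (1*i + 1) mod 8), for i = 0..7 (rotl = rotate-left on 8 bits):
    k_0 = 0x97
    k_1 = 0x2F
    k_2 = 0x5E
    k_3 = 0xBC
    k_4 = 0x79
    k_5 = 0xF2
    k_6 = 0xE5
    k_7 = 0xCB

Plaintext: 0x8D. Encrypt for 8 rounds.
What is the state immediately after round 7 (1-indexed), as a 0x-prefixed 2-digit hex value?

s_0 = plaintext = 0x8D
s_1 = Round(s_0, k_0) = 0x22
s_2 = Round(s_1, k_1) = 0xB6
s_3 = Round(s_2, k_2) = 0xF9
s_4 = Round(s_3, k_3) = 0x48
s_5 = Round(s_4, k_4) = 0x56
s_6 = Round(s_5, k_5) = 0x93
s_7 = Round(s_6, k_6) = 0x98
s_8 = Round(s_7, k_7) = 0xAD

0x98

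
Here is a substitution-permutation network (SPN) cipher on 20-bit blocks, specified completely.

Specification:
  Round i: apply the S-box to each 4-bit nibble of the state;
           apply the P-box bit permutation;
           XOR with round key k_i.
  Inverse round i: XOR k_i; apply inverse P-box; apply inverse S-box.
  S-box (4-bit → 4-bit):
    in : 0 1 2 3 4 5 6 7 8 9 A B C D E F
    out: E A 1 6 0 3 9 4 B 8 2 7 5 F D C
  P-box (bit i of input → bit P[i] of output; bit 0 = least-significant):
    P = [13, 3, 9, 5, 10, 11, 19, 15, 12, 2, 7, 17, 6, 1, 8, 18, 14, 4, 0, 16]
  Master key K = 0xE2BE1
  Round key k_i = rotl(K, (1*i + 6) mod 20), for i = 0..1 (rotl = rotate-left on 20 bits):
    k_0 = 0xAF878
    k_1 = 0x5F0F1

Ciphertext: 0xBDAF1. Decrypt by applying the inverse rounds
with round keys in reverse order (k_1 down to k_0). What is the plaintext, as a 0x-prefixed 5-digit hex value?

s_0 = ciphertext = 0xBDAF1
s_1 = InvRound(s_0, k_1) = 0x4993C
s_2 = InvRound(s_1, k_0) = 0x2E172

0x2E172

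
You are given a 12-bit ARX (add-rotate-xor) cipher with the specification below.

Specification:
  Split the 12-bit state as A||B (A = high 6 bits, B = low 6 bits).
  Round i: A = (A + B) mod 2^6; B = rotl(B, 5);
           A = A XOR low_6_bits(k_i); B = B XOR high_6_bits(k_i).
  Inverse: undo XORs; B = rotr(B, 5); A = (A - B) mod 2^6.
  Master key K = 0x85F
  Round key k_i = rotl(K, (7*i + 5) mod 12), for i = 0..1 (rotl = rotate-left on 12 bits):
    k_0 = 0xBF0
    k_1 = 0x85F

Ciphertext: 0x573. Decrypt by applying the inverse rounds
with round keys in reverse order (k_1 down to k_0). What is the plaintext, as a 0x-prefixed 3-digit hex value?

s_0 = ciphertext = 0x573
s_1 = InvRound(s_0, k_1) = 0x9A4
s_2 = InvRound(s_1, k_0) = 0x016

0x016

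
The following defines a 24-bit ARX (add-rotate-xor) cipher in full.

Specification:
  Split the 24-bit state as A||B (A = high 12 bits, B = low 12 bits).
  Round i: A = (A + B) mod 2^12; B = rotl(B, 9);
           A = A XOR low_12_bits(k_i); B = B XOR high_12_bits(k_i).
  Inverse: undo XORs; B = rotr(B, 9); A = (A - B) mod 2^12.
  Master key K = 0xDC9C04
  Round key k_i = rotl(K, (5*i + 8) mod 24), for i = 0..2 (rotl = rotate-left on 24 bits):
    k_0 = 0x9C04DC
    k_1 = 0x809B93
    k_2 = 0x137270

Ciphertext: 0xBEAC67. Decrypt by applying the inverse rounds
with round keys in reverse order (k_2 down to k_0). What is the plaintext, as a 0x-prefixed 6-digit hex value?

0x704DCE

s_0 = ciphertext = 0xBEAC67
s_1 = InvRound(s_0, k_2) = 0xF14A86
s_2 = InvRound(s_1, k_1) = 0x00E479
s_3 = InvRound(s_2, k_0) = 0x704DCE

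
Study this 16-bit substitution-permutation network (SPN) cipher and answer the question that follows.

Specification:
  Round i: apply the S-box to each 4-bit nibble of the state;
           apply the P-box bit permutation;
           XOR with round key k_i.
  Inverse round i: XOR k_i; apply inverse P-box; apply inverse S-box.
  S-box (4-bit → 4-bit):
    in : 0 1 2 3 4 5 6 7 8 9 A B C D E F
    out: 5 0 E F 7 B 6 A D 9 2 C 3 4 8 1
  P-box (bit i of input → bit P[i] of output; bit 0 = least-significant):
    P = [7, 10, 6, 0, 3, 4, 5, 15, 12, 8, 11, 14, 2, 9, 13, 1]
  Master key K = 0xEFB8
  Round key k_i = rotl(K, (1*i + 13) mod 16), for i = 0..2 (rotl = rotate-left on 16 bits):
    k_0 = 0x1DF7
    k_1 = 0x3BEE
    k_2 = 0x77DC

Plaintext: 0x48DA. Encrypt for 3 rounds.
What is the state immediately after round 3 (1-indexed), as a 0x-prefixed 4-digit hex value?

s_0 = plaintext = 0x48DA
s_1 = Round(s_0, k_0) = 0x63D3
s_2 = Round(s_1, k_1) = 0x440F
s_3 = Round(s_2, k_2) = 0x4C70

0x4C70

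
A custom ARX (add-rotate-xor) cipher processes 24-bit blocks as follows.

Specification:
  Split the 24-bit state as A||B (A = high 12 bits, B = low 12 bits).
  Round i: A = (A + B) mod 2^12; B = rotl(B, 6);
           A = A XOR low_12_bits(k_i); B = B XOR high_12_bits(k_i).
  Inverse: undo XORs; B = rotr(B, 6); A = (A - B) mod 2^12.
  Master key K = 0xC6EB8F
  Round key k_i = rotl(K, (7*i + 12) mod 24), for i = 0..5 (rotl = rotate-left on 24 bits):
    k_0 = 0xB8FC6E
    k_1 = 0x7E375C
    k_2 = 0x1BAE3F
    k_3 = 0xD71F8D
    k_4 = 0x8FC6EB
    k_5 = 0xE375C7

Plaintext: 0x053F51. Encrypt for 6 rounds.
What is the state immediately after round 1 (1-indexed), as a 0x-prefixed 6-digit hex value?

s_0 = plaintext = 0x053F51
s_1 = Round(s_0, k_0) = 0x3CAFF2
s_2 = Round(s_1, k_1) = 0x4E0B5C
s_3 = Round(s_2, k_2) = 0xE03697
s_4 = Round(s_3, k_3) = 0xB178AB
s_5 = Round(s_4, k_4) = 0x52921E
s_6 = Round(s_5, k_5) = 0x2809BF

0x3CAFF2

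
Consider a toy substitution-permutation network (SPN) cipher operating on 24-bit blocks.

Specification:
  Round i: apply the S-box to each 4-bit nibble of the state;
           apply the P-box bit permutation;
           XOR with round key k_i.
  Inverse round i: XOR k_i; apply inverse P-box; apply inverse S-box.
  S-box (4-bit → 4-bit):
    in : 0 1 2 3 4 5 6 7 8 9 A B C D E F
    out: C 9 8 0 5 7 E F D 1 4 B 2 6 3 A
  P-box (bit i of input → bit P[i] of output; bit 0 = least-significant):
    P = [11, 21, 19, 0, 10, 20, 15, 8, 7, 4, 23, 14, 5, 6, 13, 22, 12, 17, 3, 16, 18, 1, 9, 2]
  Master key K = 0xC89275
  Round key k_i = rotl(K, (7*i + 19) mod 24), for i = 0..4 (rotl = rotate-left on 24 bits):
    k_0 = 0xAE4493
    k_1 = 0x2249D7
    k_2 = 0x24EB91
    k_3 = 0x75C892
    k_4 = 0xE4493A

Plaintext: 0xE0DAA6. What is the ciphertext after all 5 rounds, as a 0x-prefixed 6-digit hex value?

s_0 = plaintext = 0xE0DAA6
s_1 = Round(s_0, k_0) = 0x03E4D8
s_2 = Round(s_1, k_1) = 0xBAC332
s_3 = Round(s_2, k_2) = 0x20EBDE
s_4 = Round(s_3, k_3) = 0x44006E
s_5 = Round(s_4, k_4) = 0x10B232

0x10B232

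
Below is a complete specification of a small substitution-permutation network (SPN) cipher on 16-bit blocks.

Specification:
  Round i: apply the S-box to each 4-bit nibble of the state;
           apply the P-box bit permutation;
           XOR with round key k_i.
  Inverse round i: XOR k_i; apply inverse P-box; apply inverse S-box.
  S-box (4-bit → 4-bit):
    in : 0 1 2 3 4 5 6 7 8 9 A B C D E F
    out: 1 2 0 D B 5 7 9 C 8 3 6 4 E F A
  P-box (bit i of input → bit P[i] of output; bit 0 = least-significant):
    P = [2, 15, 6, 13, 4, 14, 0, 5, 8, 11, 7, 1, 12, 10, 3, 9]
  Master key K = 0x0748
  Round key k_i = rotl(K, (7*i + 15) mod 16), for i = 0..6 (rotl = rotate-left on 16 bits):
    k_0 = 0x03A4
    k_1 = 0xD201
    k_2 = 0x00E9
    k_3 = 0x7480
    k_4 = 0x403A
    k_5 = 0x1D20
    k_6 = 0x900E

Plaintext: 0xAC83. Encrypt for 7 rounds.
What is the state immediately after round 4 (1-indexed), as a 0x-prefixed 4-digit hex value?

0x5662

s_0 = plaintext = 0xAC83
s_1 = Round(s_0, k_0) = 0x3741
s_2 = Round(s_1, k_1) = 0x013B
s_3 = Round(s_2, k_2) = 0x9898
s_4 = Round(s_3, k_3) = 0x5662
s_5 = Round(s_4, k_4) = 0x19A3
s_6 = Round(s_5, k_5) = 0x7976
s_7 = Round(s_6, k_6) = 0x0278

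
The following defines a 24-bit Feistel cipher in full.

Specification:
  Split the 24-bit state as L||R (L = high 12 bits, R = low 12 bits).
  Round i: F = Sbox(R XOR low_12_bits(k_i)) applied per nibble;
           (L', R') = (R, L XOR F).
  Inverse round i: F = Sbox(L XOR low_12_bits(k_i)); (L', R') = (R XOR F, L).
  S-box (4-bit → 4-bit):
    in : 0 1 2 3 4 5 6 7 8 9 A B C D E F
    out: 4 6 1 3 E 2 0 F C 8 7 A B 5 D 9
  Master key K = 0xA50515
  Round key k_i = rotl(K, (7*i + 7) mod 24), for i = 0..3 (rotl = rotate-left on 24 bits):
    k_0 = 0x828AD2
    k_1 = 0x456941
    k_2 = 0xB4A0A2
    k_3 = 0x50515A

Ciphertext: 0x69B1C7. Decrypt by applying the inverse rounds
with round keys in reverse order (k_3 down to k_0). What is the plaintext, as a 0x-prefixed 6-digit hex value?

0x9C2FB9

s_0 = ciphertext = 0x69B1C7
s_1 = InvRound(s_0, k_3) = 0xE7169B
s_2 = InvRound(s_1, k_2) = 0xBC8E71
s_3 = InvRound(s_2, k_1) = 0xFB9BC8
s_4 = InvRound(s_3, k_0) = 0x9C2FB9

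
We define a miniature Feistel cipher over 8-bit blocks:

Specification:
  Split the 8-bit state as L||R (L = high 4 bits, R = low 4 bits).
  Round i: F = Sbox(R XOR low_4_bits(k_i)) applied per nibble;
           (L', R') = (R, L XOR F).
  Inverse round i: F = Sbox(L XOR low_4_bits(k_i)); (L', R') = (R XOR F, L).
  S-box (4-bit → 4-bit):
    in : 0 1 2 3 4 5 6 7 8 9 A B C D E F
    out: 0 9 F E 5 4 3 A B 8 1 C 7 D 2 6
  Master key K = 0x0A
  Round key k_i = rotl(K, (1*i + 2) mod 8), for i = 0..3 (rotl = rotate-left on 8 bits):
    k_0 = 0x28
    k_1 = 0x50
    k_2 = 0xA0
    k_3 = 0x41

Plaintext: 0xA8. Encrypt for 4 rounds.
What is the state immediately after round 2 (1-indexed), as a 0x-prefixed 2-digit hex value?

0xA9

s_0 = plaintext = 0xA8
s_1 = Round(s_0, k_0) = 0x8A
s_2 = Round(s_1, k_1) = 0xA9
s_3 = Round(s_2, k_2) = 0x92
s_4 = Round(s_3, k_3) = 0x27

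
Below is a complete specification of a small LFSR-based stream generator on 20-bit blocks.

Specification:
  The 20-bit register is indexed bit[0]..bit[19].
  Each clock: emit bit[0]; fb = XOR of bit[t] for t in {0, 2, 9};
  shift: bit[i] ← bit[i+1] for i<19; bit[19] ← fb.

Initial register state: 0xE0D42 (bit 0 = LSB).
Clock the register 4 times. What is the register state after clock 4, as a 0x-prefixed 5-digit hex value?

0x4E0D4

reg_0 = 0xE0D42
clock 1: out=0, reg = 0x706A1
clock 2: out=1, reg = 0x38350
clock 3: out=0, reg = 0x9C1A8
clock 4: out=0, reg = 0x4E0D4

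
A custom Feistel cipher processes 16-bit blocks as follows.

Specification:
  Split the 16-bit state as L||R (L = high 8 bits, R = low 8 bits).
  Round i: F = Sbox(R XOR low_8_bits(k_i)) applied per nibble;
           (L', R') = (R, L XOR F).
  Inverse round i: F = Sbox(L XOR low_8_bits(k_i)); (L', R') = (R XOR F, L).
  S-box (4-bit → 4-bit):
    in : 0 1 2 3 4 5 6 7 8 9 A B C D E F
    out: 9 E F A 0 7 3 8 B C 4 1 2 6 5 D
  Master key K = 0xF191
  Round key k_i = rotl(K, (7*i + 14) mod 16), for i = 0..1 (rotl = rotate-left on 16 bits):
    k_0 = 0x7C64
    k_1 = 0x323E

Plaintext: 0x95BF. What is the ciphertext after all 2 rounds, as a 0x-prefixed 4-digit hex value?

s_0 = plaintext = 0x95BF
s_1 = Round(s_0, k_0) = 0xBFF4
s_2 = Round(s_1, k_1) = 0xF49B

0xF49B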